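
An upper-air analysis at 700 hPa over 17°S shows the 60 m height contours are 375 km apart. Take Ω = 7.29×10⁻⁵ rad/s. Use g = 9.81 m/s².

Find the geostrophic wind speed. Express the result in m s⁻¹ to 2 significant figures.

37 m s⁻¹

Coriolis parameter at 17°S:
f = 2Ω sin φ = 2 × 7.29×10⁻⁵ × sin 17° = 4.26×10⁻⁵ s⁻¹
Height gradient: |∂Z/∂n| = 60 m / 375000 m = 1.60×10⁻⁴
On a pressure surface, geostrophic balance gives V_g = (g/f)|∂Z/∂n|:
V_g = 9.81 × 1.60×10⁻⁴ / 4.26×10⁻⁵ = 36.8 m/s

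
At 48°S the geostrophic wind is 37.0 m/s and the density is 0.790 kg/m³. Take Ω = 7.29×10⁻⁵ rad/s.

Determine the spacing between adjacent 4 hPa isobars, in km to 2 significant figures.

Coriolis parameter at 48°S:
f = 2Ω sin φ = 2 × 7.29×10⁻⁵ × sin 48° = 1.08×10⁻⁴ s⁻¹
Geostrophic balance rearranged: |∂P/∂n| = f ρ V_g
|∂P/∂n| = 1.08×10⁻⁴ × 0.790 × 37.0 = 3.17×10⁻³ Pa/m
Isobar spacing: Δn = ΔP/|∂P/∂n| = 400 Pa / 3.17×10⁻³ Pa/m = 126299 m ≈ 130 km

130 km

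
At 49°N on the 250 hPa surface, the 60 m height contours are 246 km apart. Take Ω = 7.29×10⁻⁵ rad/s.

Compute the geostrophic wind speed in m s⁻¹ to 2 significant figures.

22 m s⁻¹

Coriolis parameter at 49°N:
f = 2Ω sin φ = 2 × 7.29×10⁻⁵ × sin 49° = 1.10×10⁻⁴ s⁻¹
Height gradient: |∂Z/∂n| = 60 m / 246000 m = 2.44×10⁻⁴
On a pressure surface, geostrophic balance gives V_g = (g/f)|∂Z/∂n|:
V_g = 9.81 × 2.44×10⁻⁴ / 1.10×10⁻⁴ = 21.7 m/s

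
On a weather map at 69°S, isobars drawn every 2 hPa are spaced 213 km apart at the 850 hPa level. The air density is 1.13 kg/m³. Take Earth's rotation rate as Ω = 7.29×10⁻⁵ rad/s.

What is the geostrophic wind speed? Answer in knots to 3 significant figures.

Coriolis parameter at 69°S:
f = 2Ω sin φ = 2 × 7.29×10⁻⁵ × sin 69° = 1.36×10⁻⁴ s⁻¹
Pressure gradient: |∂P/∂n| = 200 Pa / 213000 m = 9.39×10⁻⁴ Pa/m
Geostrophic balance (pressure-gradient force = Coriolis force):
V_g = (1/(fρ)) |∂P/∂n| = 9.39×10⁻⁴ / (1.36×10⁻⁴ × 1.13) = 6.10 m/s
Converting: 6.10 m/s × 1.944 = 11.9 knots

11.9 knots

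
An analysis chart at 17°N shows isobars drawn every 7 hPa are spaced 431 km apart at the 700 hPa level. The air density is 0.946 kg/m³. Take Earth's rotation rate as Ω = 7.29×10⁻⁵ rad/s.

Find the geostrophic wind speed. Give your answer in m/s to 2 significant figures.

Coriolis parameter at 17°N:
f = 2Ω sin φ = 2 × 7.29×10⁻⁵ × sin 17° = 4.26×10⁻⁵ s⁻¹
Pressure gradient: |∂P/∂n| = 700 Pa / 431000 m = 1.62×10⁻³ Pa/m
Geostrophic balance (pressure-gradient force = Coriolis force):
V_g = (1/(fρ)) |∂P/∂n| = 1.62×10⁻³ / (4.26×10⁻⁵ × 0.946) = 40.3 m/s

40 m/s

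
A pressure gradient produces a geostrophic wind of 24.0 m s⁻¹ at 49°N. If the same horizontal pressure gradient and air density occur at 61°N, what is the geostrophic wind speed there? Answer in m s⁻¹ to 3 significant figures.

With the same pressure gradient and density, V_g ∝ 1/f ∝ 1/sin φ.
V₂ = V₁ · sin φ₁ / sin φ₂ = 24.0 × sin 49° / sin 61°
V₂ = 24.0 × 0.7547/0.8746 = 20.7 m s⁻¹

20.7 m s⁻¹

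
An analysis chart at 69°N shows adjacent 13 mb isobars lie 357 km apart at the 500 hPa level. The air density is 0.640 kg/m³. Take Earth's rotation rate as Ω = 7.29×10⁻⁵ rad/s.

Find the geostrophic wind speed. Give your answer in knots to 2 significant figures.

Coriolis parameter at 69°N:
f = 2Ω sin φ = 2 × 7.29×10⁻⁵ × sin 69° = 1.36×10⁻⁴ s⁻¹
Pressure gradient: |∂P/∂n| = 1300 Pa / 357000 m = 3.64×10⁻³ Pa/m
Geostrophic balance (pressure-gradient force = Coriolis force):
V_g = (1/(fρ)) |∂P/∂n| = 3.64×10⁻³ / (1.36×10⁻⁴ × 0.640) = 41.8 m/s
Converting: 41.8 m/s × 1.944 = 81 knots

81 knots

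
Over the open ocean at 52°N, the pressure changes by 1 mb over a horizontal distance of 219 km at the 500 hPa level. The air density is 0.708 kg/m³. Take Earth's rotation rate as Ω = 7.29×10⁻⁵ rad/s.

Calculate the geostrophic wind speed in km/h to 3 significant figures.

20.2 km/h

Coriolis parameter at 52°N:
f = 2Ω sin φ = 2 × 7.29×10⁻⁵ × sin 52° = 1.15×10⁻⁴ s⁻¹
Pressure gradient: |∂P/∂n| = 100 Pa / 219000 m = 4.57×10⁻⁴ Pa/m
Geostrophic balance (pressure-gradient force = Coriolis force):
V_g = (1/(fρ)) |∂P/∂n| = 4.57×10⁻⁴ / (1.15×10⁻⁴ × 0.708) = 5.61 m/s
Converting: 5.61 m/s × 3.6 = 20.2 km/h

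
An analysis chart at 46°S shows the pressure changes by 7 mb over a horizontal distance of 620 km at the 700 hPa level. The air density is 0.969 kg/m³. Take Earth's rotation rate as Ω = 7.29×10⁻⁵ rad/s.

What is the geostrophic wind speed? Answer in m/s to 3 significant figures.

Coriolis parameter at 46°S:
f = 2Ω sin φ = 2 × 7.29×10⁻⁵ × sin 46° = 1.05×10⁻⁴ s⁻¹
Pressure gradient: |∂P/∂n| = 700 Pa / 620000 m = 1.13×10⁻³ Pa/m
Geostrophic balance (pressure-gradient force = Coriolis force):
V_g = (1/(fρ)) |∂P/∂n| = 1.13×10⁻³ / (1.05×10⁻⁴ × 0.969) = 11.1 m/s

11.1 m/s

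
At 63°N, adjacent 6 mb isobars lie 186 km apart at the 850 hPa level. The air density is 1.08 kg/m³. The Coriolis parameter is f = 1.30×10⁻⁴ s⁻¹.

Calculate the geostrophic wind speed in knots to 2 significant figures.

45 knots

Pressure gradient: |∂P/∂n| = 600 Pa / 186000 m = 3.23×10⁻³ Pa/m
Geostrophic balance (pressure-gradient force = Coriolis force):
V_g = (1/(fρ)) |∂P/∂n| = 3.23×10⁻³ / (1.30×10⁻⁴ × 1.08) = 23.0 m/s
Converting: 23.0 m/s × 1.944 = 45 knots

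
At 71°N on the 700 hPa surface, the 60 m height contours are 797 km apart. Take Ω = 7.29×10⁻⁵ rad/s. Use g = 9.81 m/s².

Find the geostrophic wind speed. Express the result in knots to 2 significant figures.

Coriolis parameter at 71°N:
f = 2Ω sin φ = 2 × 7.29×10⁻⁵ × sin 71° = 1.38×10⁻⁴ s⁻¹
Height gradient: |∂Z/∂n| = 60 m / 797000 m = 7.53×10⁻⁵
On a pressure surface, geostrophic balance gives V_g = (g/f)|∂Z/∂n|:
V_g = 9.81 × 7.53×10⁻⁵ / 1.38×10⁻⁴ = 5.36 m/s
Converting: 5.36 m/s × 1.944 = 10 knots

10 knots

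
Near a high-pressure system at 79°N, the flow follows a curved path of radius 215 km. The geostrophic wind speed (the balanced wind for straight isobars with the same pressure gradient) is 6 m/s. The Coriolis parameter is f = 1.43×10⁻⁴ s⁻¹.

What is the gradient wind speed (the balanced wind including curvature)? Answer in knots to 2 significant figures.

16 knots

Around a high, pressure-gradient force acts outward with centrifugal, so Coriolis balances both:
fV = (1/ρ)|∂P/∂n| + V²/R  →  V² − fR·V + fR·V_g = 0
With fR = 1.43×10⁻⁴ × 215×10³ m = 30.7 m/s:
V = [fR − √((fR)² − 4 fR V_g)]/2 = [30.7 − √(30.7² − 4×30.7×6)]/2 = 8.17 m/s
Supergeostrophic (V > V_g = 6 m/s), as expected around a high.
Converting: 8.17 m/s × 1.944 = 16 knots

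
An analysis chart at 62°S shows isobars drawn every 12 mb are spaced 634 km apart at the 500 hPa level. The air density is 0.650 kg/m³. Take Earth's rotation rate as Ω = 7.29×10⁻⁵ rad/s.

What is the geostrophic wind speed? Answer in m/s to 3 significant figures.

Coriolis parameter at 62°S:
f = 2Ω sin φ = 2 × 7.29×10⁻⁵ × sin 62° = 1.29×10⁻⁴ s⁻¹
Pressure gradient: |∂P/∂n| = 1200 Pa / 634000 m = 1.89×10⁻³ Pa/m
Geostrophic balance (pressure-gradient force = Coriolis force):
V_g = (1/(fρ)) |∂P/∂n| = 1.89×10⁻³ / (1.29×10⁻⁴ × 0.650) = 22.6 m/s

22.6 m/s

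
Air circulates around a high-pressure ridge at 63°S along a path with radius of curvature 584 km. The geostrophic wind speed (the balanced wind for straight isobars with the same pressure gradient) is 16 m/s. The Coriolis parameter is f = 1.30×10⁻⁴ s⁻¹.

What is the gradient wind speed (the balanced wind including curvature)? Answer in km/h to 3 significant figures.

Around a high, pressure-gradient force acts outward with centrifugal, so Coriolis balances both:
fV = (1/ρ)|∂P/∂n| + V²/R  →  V² − fR·V + fR·V_g = 0
With fR = 1.30×10⁻⁴ × 584×10³ m = 75.9 m/s:
V = [fR − √((fR)² − 4 fR V_g)]/2 = [75.9 − √(75.9² − 4×75.9×16)]/2 = 22.9 m/s
Supergeostrophic (V > V_g = 16 m/s), as expected around a high.
Converting: 22.9 m/s × 3.6 = 82.5 km/h

82.5 km/h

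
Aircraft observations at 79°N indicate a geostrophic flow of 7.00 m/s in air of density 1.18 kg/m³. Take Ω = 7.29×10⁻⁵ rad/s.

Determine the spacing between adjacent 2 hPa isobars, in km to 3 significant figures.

169 km

Coriolis parameter at 79°N:
f = 2Ω sin φ = 2 × 7.29×10⁻⁵ × sin 79° = 1.43×10⁻⁴ s⁻¹
Geostrophic balance rearranged: |∂P/∂n| = f ρ V_g
|∂P/∂n| = 1.43×10⁻⁴ × 1.18 × 7.00 = 1.18×10⁻³ Pa/m
Isobar spacing: Δn = ΔP/|∂P/∂n| = 200 Pa / 1.18×10⁻³ Pa/m = 169179 m ≈ 169 km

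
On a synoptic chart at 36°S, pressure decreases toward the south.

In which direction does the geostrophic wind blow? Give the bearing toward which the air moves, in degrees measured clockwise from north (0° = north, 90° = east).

The pressure-gradient force points toward the south (bearing 180°).
Geostrophic balance: in the Southern Hemisphere the Coriolis force deflects motion to the left, so the geostrophic wind blows 90° to the left of the pressure-gradient force (low pressure on the right).
Rotating 180° by 90° counterclockwise gives 090° — the wind blows toward the east.

090°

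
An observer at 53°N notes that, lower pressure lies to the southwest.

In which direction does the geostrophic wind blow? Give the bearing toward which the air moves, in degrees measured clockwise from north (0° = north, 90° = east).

The pressure-gradient force points toward the southwest (bearing 225°).
Geostrophic balance: in the Northern Hemisphere the Coriolis force deflects motion to the right, so the geostrophic wind blows 90° to the right of the pressure-gradient force (low pressure on the left).
Rotating 225° by 90° clockwise gives 315° — the wind blows toward the northwest.

315°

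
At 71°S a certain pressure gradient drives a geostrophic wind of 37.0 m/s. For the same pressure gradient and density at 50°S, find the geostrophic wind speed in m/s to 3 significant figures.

With the same pressure gradient and density, V_g ∝ 1/f ∝ 1/sin φ.
V₂ = V₁ · sin φ₁ / sin φ₂ = 37.0 × sin 71° / sin 50°
V₂ = 37.0 × 0.9455/0.7660 = 45.7 m/s

45.7 m/s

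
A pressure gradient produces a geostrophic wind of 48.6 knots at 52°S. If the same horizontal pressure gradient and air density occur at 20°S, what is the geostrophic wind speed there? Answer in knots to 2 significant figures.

With the same pressure gradient and density, V_g ∝ 1/f ∝ 1/sin φ.
V₂ = V₁ · sin φ₁ / sin φ₂ = 48.6 × sin 52° / sin 20°
V₂ = 48.6 × 0.7880/0.3420 = 110 knots

110 knots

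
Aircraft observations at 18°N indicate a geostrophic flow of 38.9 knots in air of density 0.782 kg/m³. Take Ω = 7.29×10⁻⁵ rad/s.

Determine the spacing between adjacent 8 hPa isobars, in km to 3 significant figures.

Coriolis parameter at 18°N:
f = 2Ω sin φ = 2 × 7.29×10⁻⁵ × sin 18° = 4.51×10⁻⁵ s⁻¹
Wind speed in SI: 38.9 knots = 20.0 m/s
Geostrophic balance rearranged: |∂P/∂n| = f ρ V_g
|∂P/∂n| = 4.51×10⁻⁵ × 0.782 × 20.0 = 7.05×10⁻⁴ Pa/m
Isobar spacing: Δn = ΔP/|∂P/∂n| = 800 Pa / 7.05×10⁻⁴ Pa/m = 1134634 m ≈ 1130 km

1130 km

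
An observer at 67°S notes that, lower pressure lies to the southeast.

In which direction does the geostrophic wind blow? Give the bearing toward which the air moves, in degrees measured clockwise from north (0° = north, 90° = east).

The pressure-gradient force points toward the southeast (bearing 135°).
Geostrophic balance: in the Southern Hemisphere the Coriolis force deflects motion to the left, so the geostrophic wind blows 90° to the left of the pressure-gradient force (low pressure on the right).
Rotating 135° by 90° counterclockwise gives 045° — the wind blows toward the northeast.

045°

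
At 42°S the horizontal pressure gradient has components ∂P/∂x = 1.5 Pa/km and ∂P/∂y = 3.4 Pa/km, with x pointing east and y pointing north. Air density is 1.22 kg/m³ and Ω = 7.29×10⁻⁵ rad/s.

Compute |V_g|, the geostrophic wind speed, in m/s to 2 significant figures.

31 m/s

Coriolis parameter at 42°S:
f = 2Ω sin φ = 2 × 7.29×10⁻⁵ × sin 42° = 9.76×10⁻⁵ s⁻¹
In the Southern Hemisphere f is negative: f = −9.76×10⁻⁵ s⁻¹.
Component geostrophic relations (x east, y north):
u_g = −(1/(fρ)) ∂P/∂y,  v_g = (1/(fρ)) ∂P/∂x
u_g = −(3.4×10⁻³)/(−9.76×10⁻⁵ × 1.22) = 28.6 m/s;  v_g = (1.5×10⁻³)/(−9.76×10⁻⁵ × 1.22) = −12.6 m/s
|V_g| = √(u_g² + v_g²) = 31.2 m/s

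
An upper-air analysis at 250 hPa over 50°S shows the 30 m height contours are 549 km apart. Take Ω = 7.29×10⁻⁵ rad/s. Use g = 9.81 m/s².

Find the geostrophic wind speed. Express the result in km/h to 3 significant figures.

17.3 km/h

Coriolis parameter at 50°S:
f = 2Ω sin φ = 2 × 7.29×10⁻⁵ × sin 50° = 1.12×10⁻⁴ s⁻¹
Height gradient: |∂Z/∂n| = 30 m / 549000 m = 5.46×10⁻⁵
On a pressure surface, geostrophic balance gives V_g = (g/f)|∂Z/∂n|:
V_g = 9.81 × 5.46×10⁻⁵ / 1.12×10⁻⁴ = 4.80 m/s
Converting: 4.80 m/s × 3.6 = 17.3 km/h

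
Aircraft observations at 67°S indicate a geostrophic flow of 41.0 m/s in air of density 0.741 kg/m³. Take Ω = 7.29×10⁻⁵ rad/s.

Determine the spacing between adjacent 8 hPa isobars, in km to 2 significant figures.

Coriolis parameter at 67°S:
f = 2Ω sin φ = 2 × 7.29×10⁻⁵ × sin 67° = 1.34×10⁻⁴ s⁻¹
Geostrophic balance rearranged: |∂P/∂n| = f ρ V_g
|∂P/∂n| = 1.34×10⁻⁴ × 0.741 × 41.0 = 4.08×10⁻³ Pa/m
Isobar spacing: Δn = ΔP/|∂P/∂n| = 800 Pa / 4.08×10⁻³ Pa/m = 196202 m ≈ 200 km

200 km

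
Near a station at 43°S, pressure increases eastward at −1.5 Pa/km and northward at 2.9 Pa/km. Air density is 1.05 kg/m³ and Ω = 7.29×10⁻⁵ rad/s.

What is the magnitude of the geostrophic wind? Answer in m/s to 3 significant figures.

31.3 m/s

Coriolis parameter at 43°S:
f = 2Ω sin φ = 2 × 7.29×10⁻⁵ × sin 43° = 9.94×10⁻⁵ s⁻¹
In the Southern Hemisphere f is negative: f = −9.94×10⁻⁵ s⁻¹.
Component geostrophic relations (x east, y north):
u_g = −(1/(fρ)) ∂P/∂y,  v_g = (1/(fρ)) ∂P/∂x
u_g = −(2.9×10⁻³)/(−9.94×10⁻⁵ × 1.05) = 27.8 m/s;  v_g = (−1.5×10⁻³)/(−9.94×10⁻⁵ × 1.05) = 14.4 m/s
|V_g| = √(u_g² + v_g²) = 31.3 m/s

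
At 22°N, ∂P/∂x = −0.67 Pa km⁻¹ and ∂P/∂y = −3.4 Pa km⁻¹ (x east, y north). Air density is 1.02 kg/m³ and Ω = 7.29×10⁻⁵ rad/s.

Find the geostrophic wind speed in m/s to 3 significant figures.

Coriolis parameter at 22°N:
f = 2Ω sin φ = 2 × 7.29×10⁻⁵ × sin 22° = 5.46×10⁻⁵ s⁻¹
Component geostrophic relations (x east, y north):
u_g = −(1/(fρ)) ∂P/∂y,  v_g = (1/(fρ)) ∂P/∂x
u_g = −(−3.4×10⁻³)/(5.46×10⁻⁵ × 1.02) = 61.0 m/s;  v_g = (−0.67×10⁻³)/(5.46×10⁻⁵ × 1.02) = −12.0 m/s
|V_g| = √(u_g² + v_g²) = 62.2 m/s

62.2 m/s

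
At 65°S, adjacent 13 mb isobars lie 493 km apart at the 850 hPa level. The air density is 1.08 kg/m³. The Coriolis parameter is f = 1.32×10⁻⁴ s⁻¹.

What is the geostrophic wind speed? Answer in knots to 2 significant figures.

36 knots

Pressure gradient: |∂P/∂n| = 1300 Pa / 493000 m = 2.64×10⁻³ Pa/m
Geostrophic balance (pressure-gradient force = Coriolis force):
V_g = (1/(fρ)) |∂P/∂n| = 2.64×10⁻³ / (1.32×10⁻⁴ × 1.08) = 18.5 m/s
Converting: 18.5 m/s × 1.944 = 36 knots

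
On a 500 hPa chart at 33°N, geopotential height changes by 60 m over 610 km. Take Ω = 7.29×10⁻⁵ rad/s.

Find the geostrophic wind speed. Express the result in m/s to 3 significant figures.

Coriolis parameter at 33°N:
f = 2Ω sin φ = 2 × 7.29×10⁻⁵ × sin 33° = 7.94×10⁻⁵ s⁻¹
Height gradient: |∂Z/∂n| = 60 m / 610000 m = 9.84×10⁻⁵
On a pressure surface, geostrophic balance gives V_g = (g/f)|∂Z/∂n|:
V_g = 9.81 × 9.84×10⁻⁵ / 7.94×10⁻⁵ = 12.2 m/s

12.2 m/s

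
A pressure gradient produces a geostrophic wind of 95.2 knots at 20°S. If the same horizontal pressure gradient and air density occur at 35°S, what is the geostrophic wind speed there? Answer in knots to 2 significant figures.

57 knots

With the same pressure gradient and density, V_g ∝ 1/f ∝ 1/sin φ.
V₂ = V₁ · sin φ₁ / sin φ₂ = 95.2 × sin 20° / sin 35°
V₂ = 95.2 × 0.3420/0.5736 = 57 knots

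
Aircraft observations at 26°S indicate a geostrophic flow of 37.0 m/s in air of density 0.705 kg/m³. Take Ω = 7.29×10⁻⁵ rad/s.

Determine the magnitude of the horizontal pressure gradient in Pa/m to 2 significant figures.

1.7×10⁻³ Pa/m

Coriolis parameter at 26°S:
f = 2Ω sin φ = 2 × 7.29×10⁻⁵ × sin 26° = 6.39×10⁻⁵ s⁻¹
Geostrophic balance rearranged: |∂P/∂n| = f ρ V_g
|∂P/∂n| = 6.39×10⁻⁵ × 0.705 × 37.0 = 1.67×10⁻³ Pa/m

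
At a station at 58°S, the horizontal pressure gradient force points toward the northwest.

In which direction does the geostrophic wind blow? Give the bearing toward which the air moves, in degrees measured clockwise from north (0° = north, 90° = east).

The pressure-gradient force points toward the northwest (bearing 315°).
Geostrophic balance: in the Southern Hemisphere the Coriolis force deflects motion to the left, so the geostrophic wind blows 90° to the left of the pressure-gradient force (low pressure on the right).
Rotating 315° by 90° counterclockwise gives 225° — the wind blows toward the southwest.

225°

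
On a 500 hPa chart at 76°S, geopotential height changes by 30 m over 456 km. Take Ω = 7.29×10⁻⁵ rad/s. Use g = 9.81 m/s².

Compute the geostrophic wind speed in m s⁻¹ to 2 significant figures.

Coriolis parameter at 76°S:
f = 2Ω sin φ = 2 × 7.29×10⁻⁵ × sin 76° = 1.41×10⁻⁴ s⁻¹
Height gradient: |∂Z/∂n| = 30 m / 456000 m = 6.58×10⁻⁵
On a pressure surface, geostrophic balance gives V_g = (g/f)|∂Z/∂n|:
V_g = 9.81 × 6.58×10⁻⁵ / 1.41×10⁻⁴ = 4.56 m/s

4.6 m s⁻¹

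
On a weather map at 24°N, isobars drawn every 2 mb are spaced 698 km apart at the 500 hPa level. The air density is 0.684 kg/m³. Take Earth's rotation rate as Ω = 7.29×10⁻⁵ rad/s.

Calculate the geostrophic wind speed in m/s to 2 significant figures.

Coriolis parameter at 24°N:
f = 2Ω sin φ = 2 × 7.29×10⁻⁵ × sin 24° = 5.93×10⁻⁵ s⁻¹
Pressure gradient: |∂P/∂n| = 200 Pa / 698000 m = 2.87×10⁻⁴ Pa/m
Geostrophic balance (pressure-gradient force = Coriolis force):
V_g = (1/(fρ)) |∂P/∂n| = 2.87×10⁻⁴ / (5.93×10⁻⁵ × 0.684) = 7.06 m/s

7.1 m/s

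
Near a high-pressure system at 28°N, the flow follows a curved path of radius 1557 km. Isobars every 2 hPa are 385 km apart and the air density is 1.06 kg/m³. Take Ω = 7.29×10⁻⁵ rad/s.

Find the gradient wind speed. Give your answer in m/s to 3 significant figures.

Coriolis parameter at 28°N:
f = 2Ω sin φ = 2 × 7.29×10⁻⁵ × sin 28° = 6.84×10⁻⁵ s⁻¹
Pressure gradient: |∂P/∂n| = 200 Pa / 385000 m = 5.19×10⁻⁴ Pa/m
Geostrophic speed: V_g = |∂P/∂n|/(fρ) = 5.19×10⁻⁴/(6.84×10⁻⁵ × 1.06) = 7.16 m/s
Around a high, pressure-gradient force acts outward with centrifugal, so Coriolis balances both:
fV = (1/ρ)|∂P/∂n| + V²/R  →  V² − fR·V + fR·V_g = 0
With fR = 6.84×10⁻⁵ × 1557×10³ m = 107 m/s:
V = [fR − √((fR)² − 4 fR V_g)]/2 = [107 − √(107² − 4×107×7.16)]/2 = 7.72 m/s
Supergeostrophic (V > V_g = 7.16 m/s), as expected around a high.

7.72 m/s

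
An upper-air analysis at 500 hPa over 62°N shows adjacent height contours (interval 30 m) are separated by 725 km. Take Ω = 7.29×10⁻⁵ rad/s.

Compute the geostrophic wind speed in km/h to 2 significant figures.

Coriolis parameter at 62°N:
f = 2Ω sin φ = 2 × 7.29×10⁻⁵ × sin 62° = 1.29×10⁻⁴ s⁻¹
Height gradient: |∂Z/∂n| = 30 m / 725000 m = 4.14×10⁻⁵
On a pressure surface, geostrophic balance gives V_g = (g/f)|∂Z/∂n|:
V_g = 9.81 × 4.14×10⁻⁵ / 1.29×10⁻⁴ = 3.15 m/s
Converting: 3.15 m/s × 3.6 = 11 km/h

11 km/h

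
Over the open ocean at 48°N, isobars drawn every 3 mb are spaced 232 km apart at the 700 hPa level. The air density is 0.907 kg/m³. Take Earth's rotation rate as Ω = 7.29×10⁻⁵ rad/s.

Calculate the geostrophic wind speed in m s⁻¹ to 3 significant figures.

13.2 m s⁻¹

Coriolis parameter at 48°N:
f = 2Ω sin φ = 2 × 7.29×10⁻⁵ × sin 48° = 1.08×10⁻⁴ s⁻¹
Pressure gradient: |∂P/∂n| = 300 Pa / 232000 m = 1.29×10⁻³ Pa/m
Geostrophic balance (pressure-gradient force = Coriolis force):
V_g = (1/(fρ)) |∂P/∂n| = 1.29×10⁻³ / (1.08×10⁻⁴ × 0.907) = 13.2 m/s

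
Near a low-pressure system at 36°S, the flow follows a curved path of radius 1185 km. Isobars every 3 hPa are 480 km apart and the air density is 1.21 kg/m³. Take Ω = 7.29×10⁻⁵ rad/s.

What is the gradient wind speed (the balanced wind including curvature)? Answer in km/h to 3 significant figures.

Coriolis parameter at 36°S:
f = 2Ω sin φ = 2 × 7.29×10⁻⁵ × sin 36° = 8.57×10⁻⁵ s⁻¹
Pressure gradient: |∂P/∂n| = 300 Pa / 480000 m = 6.25×10⁻⁴ Pa/m
Geostrophic speed: V_g = |∂P/∂n|/(fρ) = 6.25×10⁻⁴/(8.57×10⁻⁵ × 1.21) = 6.03 m/s
Around a low, centrifugal force acts outward with Coriolis, so pressure-gradient force balances both:
(1/ρ)|∂P/∂n| = fV + V²/R  →  V² + fR·V − fR·V_g = 0
With fR = 8.57×10⁻⁵ × 1185×10³ m = 102 m/s:
V = [−fR + √((fR)² + 4 fR V_g)]/2 = [−102 + √(102² + 4×102×6.03)]/2 = 5.71 m/s
Subgeostrophic (V < V_g = 6.03 m/s), as expected around a low.
Converting: 5.71 m/s × 3.6 = 20.5 km/h

20.5 km/h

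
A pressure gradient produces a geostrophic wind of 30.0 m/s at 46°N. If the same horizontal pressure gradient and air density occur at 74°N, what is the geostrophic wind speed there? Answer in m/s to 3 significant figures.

22.4 m/s

With the same pressure gradient and density, V_g ∝ 1/f ∝ 1/sin φ.
V₂ = V₁ · sin φ₁ / sin φ₂ = 30.0 × sin 46° / sin 74°
V₂ = 30.0 × 0.7193/0.9613 = 22.4 m/s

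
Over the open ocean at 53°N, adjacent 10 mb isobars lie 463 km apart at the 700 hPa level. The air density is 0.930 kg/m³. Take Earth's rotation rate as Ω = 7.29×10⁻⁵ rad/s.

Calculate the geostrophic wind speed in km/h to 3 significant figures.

71.8 km/h

Coriolis parameter at 53°N:
f = 2Ω sin φ = 2 × 7.29×10⁻⁵ × sin 53° = 1.16×10⁻⁴ s⁻¹
Pressure gradient: |∂P/∂n| = 1000 Pa / 463000 m = 2.16×10⁻³ Pa/m
Geostrophic balance (pressure-gradient force = Coriolis force):
V_g = (1/(fρ)) |∂P/∂n| = 2.16×10⁻³ / (1.16×10⁻⁴ × 0.930) = 19.9 m/s
Converting: 19.9 m/s × 3.6 = 71.8 km/h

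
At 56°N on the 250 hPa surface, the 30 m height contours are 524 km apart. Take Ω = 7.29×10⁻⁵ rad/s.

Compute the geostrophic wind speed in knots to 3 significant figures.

Coriolis parameter at 56°N:
f = 2Ω sin φ = 2 × 7.29×10⁻⁵ × sin 56° = 1.21×10⁻⁴ s⁻¹
Height gradient: |∂Z/∂n| = 30 m / 524000 m = 5.73×10⁻⁵
On a pressure surface, geostrophic balance gives V_g = (g/f)|∂Z/∂n|:
V_g = 9.81 × 5.73×10⁻⁵ / 1.21×10⁻⁴ = 4.65 m/s
Converting: 4.65 m/s × 1.944 = 9.03 knots

9.03 knots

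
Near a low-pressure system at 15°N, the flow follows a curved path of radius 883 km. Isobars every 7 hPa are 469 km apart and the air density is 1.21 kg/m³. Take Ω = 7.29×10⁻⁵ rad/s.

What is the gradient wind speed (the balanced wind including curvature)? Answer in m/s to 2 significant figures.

20 m/s

Coriolis parameter at 15°N:
f = 2Ω sin φ = 2 × 7.29×10⁻⁵ × sin 15° = 3.77×10⁻⁵ s⁻¹
Pressure gradient: |∂P/∂n| = 700 Pa / 469000 m = 1.49×10⁻³ Pa/m
Geostrophic speed: V_g = |∂P/∂n|/(fρ) = 1.49×10⁻³/(3.77×10⁻⁵ × 1.21) = 32.7 m/s
Around a low, centrifugal force acts outward with Coriolis, so pressure-gradient force balances both:
(1/ρ)|∂P/∂n| = fV + V²/R  →  V² + fR·V − fR·V_g = 0
With fR = 3.77×10⁻⁵ × 883×10³ m = 33.3 m/s:
V = [−fR + √((fR)² + 4 fR V_g)]/2 = [−33.3 + √(33.3² + 4×33.3×32.7)]/2 = 20.3 m/s
Subgeostrophic (V < V_g = 32.7 m/s), as expected around a low.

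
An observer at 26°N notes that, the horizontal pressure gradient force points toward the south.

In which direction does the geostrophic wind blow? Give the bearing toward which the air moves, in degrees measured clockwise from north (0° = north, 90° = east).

The pressure-gradient force points toward the south (bearing 180°).
Geostrophic balance: in the Northern Hemisphere the Coriolis force deflects motion to the right, so the geostrophic wind blows 90° to the right of the pressure-gradient force (low pressure on the left).
Rotating 180° by 90° clockwise gives 270° — the wind blows toward the west.

270°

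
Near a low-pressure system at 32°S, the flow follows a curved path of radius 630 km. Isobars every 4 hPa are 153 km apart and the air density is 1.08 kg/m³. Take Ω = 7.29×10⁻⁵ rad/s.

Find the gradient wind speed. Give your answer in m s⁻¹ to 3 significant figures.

Coriolis parameter at 32°S:
f = 2Ω sin φ = 2 × 7.29×10⁻⁵ × sin 32° = 7.73×10⁻⁵ s⁻¹
Pressure gradient: |∂P/∂n| = 400 Pa / 153000 m = 2.61×10⁻³ Pa/m
Geostrophic speed: V_g = |∂P/∂n|/(fρ) = 2.61×10⁻³/(7.73×10⁻⁵ × 1.08) = 31.3 m/s
Around a low, centrifugal force acts outward with Coriolis, so pressure-gradient force balances both:
(1/ρ)|∂P/∂n| = fV + V²/R  →  V² + fR·V − fR·V_g = 0
With fR = 7.73×10⁻⁵ × 630×10³ m = 48.7 m/s:
V = [−fR + √((fR)² + 4 fR V_g)]/2 = [−48.7 + √(48.7² + 4×48.7×31.3)]/2 = 21.7 m/s
Subgeostrophic (V < V_g = 31.3 m/s), as expected around a low.

21.7 m s⁻¹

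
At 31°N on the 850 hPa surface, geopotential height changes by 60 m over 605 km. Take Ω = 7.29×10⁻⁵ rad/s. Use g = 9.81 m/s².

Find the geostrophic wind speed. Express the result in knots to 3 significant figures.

Coriolis parameter at 31°N:
f = 2Ω sin φ = 2 × 7.29×10⁻⁵ × sin 31° = 7.51×10⁻⁵ s⁻¹
Height gradient: |∂Z/∂n| = 60 m / 605000 m = 9.92×10⁻⁵
On a pressure surface, geostrophic balance gives V_g = (g/f)|∂Z/∂n|:
V_g = 9.81 × 9.92×10⁻⁵ / 7.51×10⁻⁵ = 13.0 m/s
Converting: 13.0 m/s × 1.944 = 25.2 knots

25.2 knots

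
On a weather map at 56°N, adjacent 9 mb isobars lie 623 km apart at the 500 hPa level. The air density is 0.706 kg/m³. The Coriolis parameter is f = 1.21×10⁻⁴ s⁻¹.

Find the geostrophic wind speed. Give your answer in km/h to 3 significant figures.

60.9 km/h

Pressure gradient: |∂P/∂n| = 900 Pa / 623000 m = 1.44×10⁻³ Pa/m
Geostrophic balance (pressure-gradient force = Coriolis force):
V_g = (1/(fρ)) |∂P/∂n| = 1.44×10⁻³ / (1.21×10⁻⁴ × 0.706) = 16.9 m/s
Converting: 16.9 m/s × 3.6 = 60.9 km/h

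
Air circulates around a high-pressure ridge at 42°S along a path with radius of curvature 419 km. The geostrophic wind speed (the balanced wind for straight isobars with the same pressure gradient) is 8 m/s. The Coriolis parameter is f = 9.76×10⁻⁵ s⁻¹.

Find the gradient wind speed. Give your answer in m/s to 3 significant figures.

10.9 m/s

Around a high, pressure-gradient force acts outward with centrifugal, so Coriolis balances both:
fV = (1/ρ)|∂P/∂n| + V²/R  →  V² − fR·V + fR·V_g = 0
With fR = 9.76×10⁻⁵ × 419×10³ m = 40.9 m/s:
V = [fR − √((fR)² − 4 fR V_g)]/2 = [40.9 − √(40.9² − 4×40.9×8)]/2 = 10.9 m/s
Supergeostrophic (V > V_g = 8 m/s), as expected around a high.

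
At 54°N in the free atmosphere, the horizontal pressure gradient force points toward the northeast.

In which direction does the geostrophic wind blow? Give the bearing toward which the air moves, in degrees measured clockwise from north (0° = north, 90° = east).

135°

The pressure-gradient force points toward the northeast (bearing 045°).
Geostrophic balance: in the Northern Hemisphere the Coriolis force deflects motion to the right, so the geostrophic wind blows 90° to the right of the pressure-gradient force (low pressure on the left).
Rotating 045° by 90° clockwise gives 135° — the wind blows toward the southeast.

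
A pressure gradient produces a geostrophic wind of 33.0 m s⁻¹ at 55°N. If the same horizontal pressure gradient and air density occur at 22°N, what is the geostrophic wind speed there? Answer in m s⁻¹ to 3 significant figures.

With the same pressure gradient and density, V_g ∝ 1/f ∝ 1/sin φ.
V₂ = V₁ · sin φ₁ / sin φ₂ = 33.0 × sin 55° / sin 22°
V₂ = 33.0 × 0.8192/0.3746 = 72.2 m s⁻¹

72.2 m s⁻¹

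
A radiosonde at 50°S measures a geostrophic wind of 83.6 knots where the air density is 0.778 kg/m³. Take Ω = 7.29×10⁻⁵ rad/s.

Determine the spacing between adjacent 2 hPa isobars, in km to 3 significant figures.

53.5 km

Coriolis parameter at 50°S:
f = 2Ω sin φ = 2 × 7.29×10⁻⁵ × sin 50° = 1.12×10⁻⁴ s⁻¹
Wind speed in SI: 83.6 knots = 43.0 m/s
Geostrophic balance rearranged: |∂P/∂n| = f ρ V_g
|∂P/∂n| = 1.12×10⁻⁴ × 0.778 × 43.0 = 3.74×10⁻³ Pa/m
Isobar spacing: Δn = ΔP/|∂P/∂n| = 200 Pa / 3.74×10⁻³ Pa/m = 53517 m ≈ 53.5 km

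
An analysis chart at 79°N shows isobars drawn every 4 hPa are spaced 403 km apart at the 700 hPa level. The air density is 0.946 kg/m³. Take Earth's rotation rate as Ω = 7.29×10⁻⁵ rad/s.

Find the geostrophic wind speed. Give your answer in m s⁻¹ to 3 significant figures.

Coriolis parameter at 79°N:
f = 2Ω sin φ = 2 × 7.29×10⁻⁵ × sin 79° = 1.43×10⁻⁴ s⁻¹
Pressure gradient: |∂P/∂n| = 400 Pa / 403000 m = 9.93×10⁻⁴ Pa/m
Geostrophic balance (pressure-gradient force = Coriolis force):
V_g = (1/(fρ)) |∂P/∂n| = 9.93×10⁻⁴ / (1.43×10⁻⁴ × 0.946) = 7.33 m/s

7.33 m s⁻¹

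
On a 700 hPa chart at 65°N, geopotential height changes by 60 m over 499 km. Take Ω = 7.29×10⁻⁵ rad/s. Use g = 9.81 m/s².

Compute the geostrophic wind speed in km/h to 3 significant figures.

Coriolis parameter at 65°N:
f = 2Ω sin φ = 2 × 7.29×10⁻⁵ × sin 65° = 1.32×10⁻⁴ s⁻¹
Height gradient: |∂Z/∂n| = 60 m / 499000 m = 1.20×10⁻⁴
On a pressure surface, geostrophic balance gives V_g = (g/f)|∂Z/∂n|:
V_g = 9.81 × 1.20×10⁻⁴ / 1.32×10⁻⁴ = 8.93 m/s
Converting: 8.93 m/s × 3.6 = 32.1 km/h

32.1 km/h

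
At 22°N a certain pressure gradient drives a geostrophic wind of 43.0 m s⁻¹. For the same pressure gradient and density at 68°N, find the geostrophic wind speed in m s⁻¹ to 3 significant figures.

17.4 m s⁻¹

With the same pressure gradient and density, V_g ∝ 1/f ∝ 1/sin φ.
V₂ = V₁ · sin φ₁ / sin φ₂ = 43.0 × sin 22° / sin 68°
V₂ = 43.0 × 0.3746/0.9272 = 17.4 m s⁻¹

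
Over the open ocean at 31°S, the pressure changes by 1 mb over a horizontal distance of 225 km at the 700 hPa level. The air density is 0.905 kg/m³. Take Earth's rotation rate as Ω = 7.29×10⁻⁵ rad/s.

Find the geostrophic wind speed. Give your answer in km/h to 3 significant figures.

Coriolis parameter at 31°S:
f = 2Ω sin φ = 2 × 7.29×10⁻⁵ × sin 31° = 7.51×10⁻⁵ s⁻¹
Pressure gradient: |∂P/∂n| = 100 Pa / 225000 m = 4.44×10⁻⁴ Pa/m
Geostrophic balance (pressure-gradient force = Coriolis force):
V_g = (1/(fρ)) |∂P/∂n| = 4.44×10⁻⁴ / (7.51×10⁻⁵ × 0.905) = 6.54 m/s
Converting: 6.54 m/s × 3.6 = 23.5 km/h

23.5 km/h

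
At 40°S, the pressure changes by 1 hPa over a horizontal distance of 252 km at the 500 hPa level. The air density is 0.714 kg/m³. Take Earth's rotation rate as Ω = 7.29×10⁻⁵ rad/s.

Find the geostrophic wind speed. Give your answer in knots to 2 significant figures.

12 knots

Coriolis parameter at 40°S:
f = 2Ω sin φ = 2 × 7.29×10⁻⁵ × sin 40° = 9.37×10⁻⁵ s⁻¹
Pressure gradient: |∂P/∂n| = 100 Pa / 252000 m = 3.97×10⁻⁴ Pa/m
Geostrophic balance (pressure-gradient force = Coriolis force):
V_g = (1/(fρ)) |∂P/∂n| = 3.97×10⁻⁴ / (9.37×10⁻⁵ × 0.714) = 5.93 m/s
Converting: 5.93 m/s × 1.944 = 12 knots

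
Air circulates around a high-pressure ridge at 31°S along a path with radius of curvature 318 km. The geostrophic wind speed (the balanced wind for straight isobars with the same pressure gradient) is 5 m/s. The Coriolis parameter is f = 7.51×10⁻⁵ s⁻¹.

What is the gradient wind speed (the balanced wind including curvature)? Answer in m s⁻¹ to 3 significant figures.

7.13 m s⁻¹

Around a high, pressure-gradient force acts outward with centrifugal, so Coriolis balances both:
fV = (1/ρ)|∂P/∂n| + V²/R  →  V² − fR·V + fR·V_g = 0
With fR = 7.51×10⁻⁵ × 318×10³ m = 23.9 m/s:
V = [fR − √((fR)² − 4 fR V_g)]/2 = [23.9 − √(23.9² − 4×23.9×5)]/2 = 7.13 m/s
Supergeostrophic (V > V_g = 5 m/s), as expected around a high.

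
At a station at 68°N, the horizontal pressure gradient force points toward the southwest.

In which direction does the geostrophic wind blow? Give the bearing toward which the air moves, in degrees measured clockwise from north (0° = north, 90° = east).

315°

The pressure-gradient force points toward the southwest (bearing 225°).
Geostrophic balance: in the Northern Hemisphere the Coriolis force deflects motion to the right, so the geostrophic wind blows 90° to the right of the pressure-gradient force (low pressure on the left).
Rotating 225° by 90° clockwise gives 315° — the wind blows toward the northwest.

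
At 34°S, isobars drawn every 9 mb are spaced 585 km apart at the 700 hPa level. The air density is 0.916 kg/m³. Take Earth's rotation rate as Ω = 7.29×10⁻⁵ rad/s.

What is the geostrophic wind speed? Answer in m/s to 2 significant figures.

21 m/s

Coriolis parameter at 34°S:
f = 2Ω sin φ = 2 × 7.29×10⁻⁵ × sin 34° = 8.15×10⁻⁵ s⁻¹
Pressure gradient: |∂P/∂n| = 900 Pa / 585000 m = 1.54×10⁻³ Pa/m
Geostrophic balance (pressure-gradient force = Coriolis force):
V_g = (1/(fρ)) |∂P/∂n| = 1.54×10⁻³ / (8.15×10⁻⁵ × 0.916) = 20.6 m/s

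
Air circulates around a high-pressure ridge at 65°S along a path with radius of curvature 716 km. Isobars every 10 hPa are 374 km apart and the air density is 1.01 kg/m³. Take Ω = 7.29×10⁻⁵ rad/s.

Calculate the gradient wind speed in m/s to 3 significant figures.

28.8 m/s

Coriolis parameter at 65°S:
f = 2Ω sin φ = 2 × 7.29×10⁻⁵ × sin 65° = 1.32×10⁻⁴ s⁻¹
Pressure gradient: |∂P/∂n| = 1000 Pa / 374000 m = 2.67×10⁻³ Pa/m
Geostrophic speed: V_g = |∂P/∂n|/(fρ) = 2.67×10⁻³/(1.32×10⁻⁴ × 1.01) = 20.0 m/s
Around a high, pressure-gradient force acts outward with centrifugal, so Coriolis balances both:
fV = (1/ρ)|∂P/∂n| + V²/R  →  V² − fR·V + fR·V_g = 0
With fR = 1.32×10⁻⁴ × 716×10³ m = 94.6 m/s:
V = [fR − √((fR)² − 4 fR V_g)]/2 = [94.6 − √(94.6² − 4×94.6×20)]/2 = 28.8 m/s
Supergeostrophic (V > V_g = 20 m/s), as expected around a high.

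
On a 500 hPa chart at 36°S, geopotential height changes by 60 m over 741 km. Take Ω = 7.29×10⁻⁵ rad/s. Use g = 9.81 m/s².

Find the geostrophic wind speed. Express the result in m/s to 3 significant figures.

Coriolis parameter at 36°S:
f = 2Ω sin φ = 2 × 7.29×10⁻⁵ × sin 36° = 8.57×10⁻⁵ s⁻¹
Height gradient: |∂Z/∂n| = 60 m / 741000 m = 8.10×10⁻⁵
On a pressure surface, geostrophic balance gives V_g = (g/f)|∂Z/∂n|:
V_g = 9.81 × 8.10×10⁻⁵ / 8.57×10⁻⁵ = 9.27 m/s

9.27 m/s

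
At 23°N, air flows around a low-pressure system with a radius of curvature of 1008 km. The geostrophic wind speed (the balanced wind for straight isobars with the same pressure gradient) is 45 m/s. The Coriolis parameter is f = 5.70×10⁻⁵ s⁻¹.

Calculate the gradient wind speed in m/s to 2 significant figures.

30 m/s

Around a low, centrifugal force acts outward with Coriolis, so pressure-gradient force balances both:
(1/ρ)|∂P/∂n| = fV + V²/R  →  V² + fR·V − fR·V_g = 0
With fR = 5.70×10⁻⁵ × 1008×10³ m = 57.5 m/s:
V = [−fR + √((fR)² + 4 fR V_g)]/2 = [−57.5 + √(57.5² + 4×57.5×45)]/2 = 29.7 m/s
Subgeostrophic (V < V_g = 45 m/s), as expected around a low.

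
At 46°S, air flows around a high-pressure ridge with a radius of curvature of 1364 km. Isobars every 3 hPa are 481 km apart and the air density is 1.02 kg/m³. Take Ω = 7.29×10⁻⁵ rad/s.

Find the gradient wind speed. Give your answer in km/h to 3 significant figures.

21.9 km/h

Coriolis parameter at 46°S:
f = 2Ω sin φ = 2 × 7.29×10⁻⁵ × sin 46° = 1.05×10⁻⁴ s⁻¹
Pressure gradient: |∂P/∂n| = 300 Pa / 481000 m = 6.24×10⁻⁴ Pa/m
Geostrophic speed: V_g = |∂P/∂n|/(fρ) = 6.24×10⁻⁴/(1.05×10⁻⁴ × 1.02) = 5.83 m/s
Around a high, pressure-gradient force acts outward with centrifugal, so Coriolis balances both:
fV = (1/ρ)|∂P/∂n| + V²/R  →  V² − fR·V + fR·V_g = 0
With fR = 1.05×10⁻⁴ × 1364×10³ m = 143 m/s:
V = [fR − √((fR)² − 4 fR V_g)]/2 = [143 − √(143² − 4×143×5.83)]/2 = 6.09 m/s
Supergeostrophic (V > V_g = 5.83 m/s), as expected around a high.
Converting: 6.09 m/s × 3.6 = 21.9 km/h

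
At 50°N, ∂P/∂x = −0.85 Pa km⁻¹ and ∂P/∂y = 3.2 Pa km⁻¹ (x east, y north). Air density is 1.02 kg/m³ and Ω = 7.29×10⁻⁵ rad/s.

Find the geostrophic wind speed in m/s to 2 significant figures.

29 m/s

Coriolis parameter at 50°N:
f = 2Ω sin φ = 2 × 7.29×10⁻⁵ × sin 50° = 1.12×10⁻⁴ s⁻¹
Component geostrophic relations (x east, y north):
u_g = −(1/(fρ)) ∂P/∂y,  v_g = (1/(fρ)) ∂P/∂x
u_g = −(3.2×10⁻³)/(1.12×10⁻⁴ × 1.02) = −28.1 m/s;  v_g = (−0.85×10⁻³)/(1.12×10⁻⁴ × 1.02) = −7.46 m/s
|V_g| = √(u_g² + v_g²) = 29.1 m/s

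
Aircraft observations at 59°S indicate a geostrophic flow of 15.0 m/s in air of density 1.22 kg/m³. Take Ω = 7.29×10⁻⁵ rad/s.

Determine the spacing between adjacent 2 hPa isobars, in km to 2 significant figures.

Coriolis parameter at 59°S:
f = 2Ω sin φ = 2 × 7.29×10⁻⁵ × sin 59° = 1.25×10⁻⁴ s⁻¹
Geostrophic balance rearranged: |∂P/∂n| = f ρ V_g
|∂P/∂n| = 1.25×10⁻⁴ × 1.22 × 15.0 = 2.29×10⁻³ Pa/m
Isobar spacing: Δn = ΔP/|∂P/∂n| = 200 Pa / 2.29×10⁻³ Pa/m = 87449 m ≈ 87 km

87 km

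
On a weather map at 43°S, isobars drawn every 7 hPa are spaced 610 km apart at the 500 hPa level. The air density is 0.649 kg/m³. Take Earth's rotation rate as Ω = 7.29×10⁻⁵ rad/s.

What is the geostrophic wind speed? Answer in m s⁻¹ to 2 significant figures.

Coriolis parameter at 43°S:
f = 2Ω sin φ = 2 × 7.29×10⁻⁵ × sin 43° = 9.94×10⁻⁵ s⁻¹
Pressure gradient: |∂P/∂n| = 700 Pa / 610000 m = 1.15×10⁻³ Pa/m
Geostrophic balance (pressure-gradient force = Coriolis force):
V_g = (1/(fρ)) |∂P/∂n| = 1.15×10⁻³ / (9.94×10⁻⁵ × 0.649) = 17.8 m/s

18 m s⁻¹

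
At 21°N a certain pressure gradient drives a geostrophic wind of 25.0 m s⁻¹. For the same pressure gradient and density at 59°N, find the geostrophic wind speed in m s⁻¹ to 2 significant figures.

10 m s⁻¹

With the same pressure gradient and density, V_g ∝ 1/f ∝ 1/sin φ.
V₂ = V₁ · sin φ₁ / sin φ₂ = 25.0 × sin 21° / sin 59°
V₂ = 25.0 × 0.3584/0.8572 = 10 m s⁻¹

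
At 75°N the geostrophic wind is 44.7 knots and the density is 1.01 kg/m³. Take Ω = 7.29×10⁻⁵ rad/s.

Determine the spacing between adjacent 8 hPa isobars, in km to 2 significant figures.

240 km

Coriolis parameter at 75°N:
f = 2Ω sin φ = 2 × 7.29×10⁻⁵ × sin 75° = 1.41×10⁻⁴ s⁻¹
Wind speed in SI: 44.7 knots = 23.0 m/s
Geostrophic balance rearranged: |∂P/∂n| = f ρ V_g
|∂P/∂n| = 1.41×10⁻⁴ × 1.01 × 23.0 = 3.27×10⁻³ Pa/m
Isobar spacing: Δn = ΔP/|∂P/∂n| = 800 Pa / 3.27×10⁻³ Pa/m = 244580 m ≈ 240 km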